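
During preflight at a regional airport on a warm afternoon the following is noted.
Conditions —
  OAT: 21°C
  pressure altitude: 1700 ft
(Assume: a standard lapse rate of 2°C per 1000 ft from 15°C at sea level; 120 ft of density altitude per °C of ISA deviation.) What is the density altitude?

ISA temperature at 1700 ft = 15 − 2 × (1700/1000) = 11.6°C.
ISA deviation = 21 − 11.6 = +9.4°C.
Density altitude = 1700 + 120 × (9.4) = 1700 + (+1128) = 2828 ft.

2828 ft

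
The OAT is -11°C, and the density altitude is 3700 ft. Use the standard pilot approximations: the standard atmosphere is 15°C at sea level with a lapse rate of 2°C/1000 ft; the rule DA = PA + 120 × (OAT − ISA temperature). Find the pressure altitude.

DA = PA + 120 × (OAT − (15 − 2·PA/1000)) = PA + 120·OAT − 1800 + 0.24·PA = 1.24·PA + 120·OAT − 1800.
So 1.24·PA = 3700 − 120 × (-11) + 1800 = 6820.
PA = 6820 / 1.24 = 5500 ft.

5500 ft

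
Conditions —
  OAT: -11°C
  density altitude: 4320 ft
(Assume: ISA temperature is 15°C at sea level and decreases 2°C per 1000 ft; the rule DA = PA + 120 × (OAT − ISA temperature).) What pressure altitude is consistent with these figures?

DA = PA + 120 × (OAT − (15 − 2·PA/1000)) = PA + 120·OAT − 1800 + 0.24·PA = 1.24·PA + 120·OAT − 1800.
So 1.24·PA = 4320 − 120 × (-11) + 1800 = 7440.
PA = 7440 / 1.24 = 6000 ft.

6000 ft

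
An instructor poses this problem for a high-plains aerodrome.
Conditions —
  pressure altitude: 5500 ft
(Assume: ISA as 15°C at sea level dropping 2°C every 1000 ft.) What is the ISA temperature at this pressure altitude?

ISA temperature = 15 − 2 × (5500/1000) = 15 − 11 = 4°C.

4°C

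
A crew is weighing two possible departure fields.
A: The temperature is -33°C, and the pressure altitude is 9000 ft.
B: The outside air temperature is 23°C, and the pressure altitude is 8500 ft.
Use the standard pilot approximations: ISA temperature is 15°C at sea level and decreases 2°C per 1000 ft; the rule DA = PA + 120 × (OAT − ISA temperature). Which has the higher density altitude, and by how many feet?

B by 6100 ft

A: ISA temp = -3°C, deviation -30°C, DA = 9000 + 120 × (-30) = 5400 ft.
B: ISA temp = -2°C, deviation +25°C, DA = 8500 + 120 × 25 = 11500 ft.
B is higher by 11500 − 5400 = 6100 ft.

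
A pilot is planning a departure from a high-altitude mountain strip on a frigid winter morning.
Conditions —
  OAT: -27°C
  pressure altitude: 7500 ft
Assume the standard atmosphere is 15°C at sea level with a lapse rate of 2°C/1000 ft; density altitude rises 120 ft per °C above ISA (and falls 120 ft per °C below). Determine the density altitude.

ISA temperature at 7500 ft = 15 − 2 × (7500/1000) = 0°C.
ISA deviation = -27 − 0 = -27°C.
Density altitude = 7500 + 120 × (-27) = 7500 + (-3240) = 4260 ft.

4260 ft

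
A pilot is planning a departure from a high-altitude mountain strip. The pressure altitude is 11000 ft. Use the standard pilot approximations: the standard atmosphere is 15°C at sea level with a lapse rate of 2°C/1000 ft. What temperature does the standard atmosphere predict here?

-7°C

ISA temperature = 15 − 2 × (11000/1000) = 15 − 22 = -7°C.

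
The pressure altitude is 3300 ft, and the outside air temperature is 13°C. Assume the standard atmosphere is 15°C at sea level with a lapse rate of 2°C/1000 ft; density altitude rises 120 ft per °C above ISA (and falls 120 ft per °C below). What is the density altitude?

3852 ft

ISA temperature at 3300 ft = 15 − 2 × (3300/1000) = 8.4°C.
ISA deviation = 13 − 8.4 = +4.6°C.
Density altitude = 3300 + 120 × (4.6) = 3300 + (+552) = 3852 ft.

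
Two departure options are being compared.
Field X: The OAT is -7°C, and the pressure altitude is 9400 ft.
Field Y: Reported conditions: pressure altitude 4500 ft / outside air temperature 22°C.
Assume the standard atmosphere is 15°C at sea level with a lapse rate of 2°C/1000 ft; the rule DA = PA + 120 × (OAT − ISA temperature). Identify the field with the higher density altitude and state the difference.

Field X: ISA temp = -3.8°C, deviation -3.2°C, DA = 9400 + 120 × (-3.2) = 9016 ft.
Field Y: ISA temp = 6°C, deviation +16°C, DA = 4500 + 120 × 16 = 6420 ft.
Field X is higher by 9016 − 6420 = 2596 ft.

Field X by 2596 ft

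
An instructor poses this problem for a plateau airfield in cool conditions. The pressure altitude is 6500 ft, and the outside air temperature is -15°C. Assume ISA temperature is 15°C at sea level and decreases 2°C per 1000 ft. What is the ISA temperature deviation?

ISA temperature at 6500 ft = 15 − 2 × (6500/1000) = 2°C.
Deviation = OAT − ISA = -15 − 2 = -17°C.

ISA-17°C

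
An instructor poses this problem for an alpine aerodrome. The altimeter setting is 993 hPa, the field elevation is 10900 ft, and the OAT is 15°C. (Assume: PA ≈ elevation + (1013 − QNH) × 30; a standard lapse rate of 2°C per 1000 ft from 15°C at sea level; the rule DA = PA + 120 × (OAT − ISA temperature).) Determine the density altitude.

14260 ft

Pressure altitude = 10900 + (1013 − 993) × 30 = 10900 + (+600) = 11500 ft.
ISA temperature at 11500 ft = 15 − 2 × (11500/1000) = -8°C.
ISA deviation = 15 − (-8) = +23°C.
Density altitude = 11500 + 120 × (23) = 14260 ft.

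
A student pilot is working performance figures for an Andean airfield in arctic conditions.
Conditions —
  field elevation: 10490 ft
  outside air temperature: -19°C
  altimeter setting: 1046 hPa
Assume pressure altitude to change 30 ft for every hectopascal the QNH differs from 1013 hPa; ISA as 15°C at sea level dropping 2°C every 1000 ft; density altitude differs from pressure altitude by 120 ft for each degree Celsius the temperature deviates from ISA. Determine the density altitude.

7700 ft

Pressure altitude = 10490 + (1013 − 1046) × 30 = 10490 + (-990) = 9500 ft.
ISA temperature at 9500 ft = 15 − 2 × (9500/1000) = -4°C.
ISA deviation = -19 − (-4) = -15°C.
Density altitude = 9500 + 120 × (-15) = 7700 ft.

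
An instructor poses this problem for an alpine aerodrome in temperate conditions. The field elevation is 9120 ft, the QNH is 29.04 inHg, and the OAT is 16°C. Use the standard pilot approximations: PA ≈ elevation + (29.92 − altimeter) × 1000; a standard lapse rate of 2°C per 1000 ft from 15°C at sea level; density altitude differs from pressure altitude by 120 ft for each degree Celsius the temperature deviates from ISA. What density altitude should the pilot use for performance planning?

12520 ft

Pressure altitude = 9120 + (29.92 − 29.04) × 1000 = 9120 + (+880) = 10000 ft.
ISA temperature at 10000 ft = 15 − 2 × (10000/1000) = -5°C.
ISA deviation = 16 − (-5) = +21°C.
Density altitude = 10000 + 120 × (21) = 12520 ft.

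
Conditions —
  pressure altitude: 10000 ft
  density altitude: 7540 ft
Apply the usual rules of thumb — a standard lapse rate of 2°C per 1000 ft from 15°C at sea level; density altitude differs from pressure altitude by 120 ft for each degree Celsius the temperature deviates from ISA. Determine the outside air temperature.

Density altitude − pressure altitude = 7540 − 10000 = -2460 ft.
At 120 ft/°C that is an ISA deviation of -2460/120 = -20.5°C.
ISA temperature at 10000 ft = 15 − 2 × (10000/1000) = -5°C.
OAT = ISA + deviation = -5 + (-20.5) = -25.5°C.

-25.5°C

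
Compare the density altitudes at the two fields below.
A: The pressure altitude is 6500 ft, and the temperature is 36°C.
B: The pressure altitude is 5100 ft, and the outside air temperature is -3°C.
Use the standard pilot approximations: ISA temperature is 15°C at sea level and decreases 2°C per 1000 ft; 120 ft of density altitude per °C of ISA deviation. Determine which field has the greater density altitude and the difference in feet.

A: ISA temp = 2°C, deviation +34°C, DA = 6500 + 120 × 34 = 10580 ft.
B: ISA temp = 4.8°C, deviation -7.8°C, DA = 5100 + 120 × (-7.8) = 4164 ft.
A is higher by 10580 − 4164 = 6416 ft.

A by 6416 ft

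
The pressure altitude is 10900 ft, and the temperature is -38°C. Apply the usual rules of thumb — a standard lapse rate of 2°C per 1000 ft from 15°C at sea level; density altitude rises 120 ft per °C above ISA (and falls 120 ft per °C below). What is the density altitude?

ISA temperature at 10900 ft = 15 − 2 × (10900/1000) = -6.8°C.
ISA deviation = -38 − (-6.8) = -31.2°C.
Density altitude = 10900 + 120 × (-31.2) = 10900 + (-3744) = 7156 ft.

7156 ft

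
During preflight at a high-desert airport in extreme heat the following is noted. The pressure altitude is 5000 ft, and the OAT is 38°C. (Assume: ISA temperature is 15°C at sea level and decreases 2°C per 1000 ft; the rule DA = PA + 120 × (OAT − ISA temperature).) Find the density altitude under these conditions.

ISA temperature at 5000 ft = 15 − 2 × (5000/1000) = 5°C.
ISA deviation = 38 − 5 = +33°C.
Density altitude = 5000 + 120 × (33) = 5000 + (+3960) = 8960 ft.

8960 ft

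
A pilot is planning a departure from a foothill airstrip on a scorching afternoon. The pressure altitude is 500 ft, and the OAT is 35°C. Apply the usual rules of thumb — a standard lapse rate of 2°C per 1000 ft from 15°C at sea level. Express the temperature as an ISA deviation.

ISA temperature at 500 ft = 15 − 2 × (500/1000) = 14°C.
Deviation = OAT − ISA = 35 − 14 = +21°C.

ISA+21°C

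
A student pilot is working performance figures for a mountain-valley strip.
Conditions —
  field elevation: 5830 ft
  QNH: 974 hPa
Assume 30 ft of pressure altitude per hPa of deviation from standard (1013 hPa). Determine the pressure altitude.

Pressure correction = (1013 − 974) × 30 = +1170 ft.
Pressure altitude = 5830 + (+1170) = 7000 ft.

7000 ft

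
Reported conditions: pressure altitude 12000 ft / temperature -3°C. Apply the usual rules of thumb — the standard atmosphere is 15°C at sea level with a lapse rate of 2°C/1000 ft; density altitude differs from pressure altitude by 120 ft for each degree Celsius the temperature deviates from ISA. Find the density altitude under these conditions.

ISA temperature at 12000 ft = 15 − 2 × (12000/1000) = -9°C.
ISA deviation = -3 − (-9) = +6°C.
Density altitude = 12000 + 120 × (6) = 12000 + (+720) = 12720 ft.

12720 ft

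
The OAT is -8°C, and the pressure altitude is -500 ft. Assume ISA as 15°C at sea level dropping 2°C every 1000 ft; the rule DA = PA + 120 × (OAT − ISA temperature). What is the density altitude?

ISA temperature at -500 ft = 15 − 2 × (-500/1000) = 16°C.
ISA deviation = -8 − 16 = -24°C.
Density altitude = -500 + 120 × (-24) = -500 + (-2880) = -3380 ft.

-3380 ft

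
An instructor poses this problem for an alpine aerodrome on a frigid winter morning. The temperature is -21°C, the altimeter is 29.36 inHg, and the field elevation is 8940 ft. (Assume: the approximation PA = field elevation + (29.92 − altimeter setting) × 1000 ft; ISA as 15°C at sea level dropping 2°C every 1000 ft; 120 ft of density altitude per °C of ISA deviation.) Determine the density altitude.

7460 ft

Pressure altitude = 8940 + (29.92 − 29.36) × 1000 = 8940 + (+560) = 9500 ft.
ISA temperature at 9500 ft = 15 − 2 × (9500/1000) = -4°C.
ISA deviation = -21 − (-4) = -17°C.
Density altitude = 9500 + 120 × (-17) = 7460 ft.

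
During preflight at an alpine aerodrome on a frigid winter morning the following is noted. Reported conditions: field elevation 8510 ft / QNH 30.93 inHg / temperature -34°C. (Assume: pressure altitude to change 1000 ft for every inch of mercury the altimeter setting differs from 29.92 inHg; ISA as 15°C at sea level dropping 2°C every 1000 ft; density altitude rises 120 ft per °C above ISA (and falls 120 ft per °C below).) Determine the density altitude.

Pressure altitude = 8510 + (29.92 − 30.93) × 1000 = 8510 + (-1010) = 7500 ft.
ISA temperature at 7500 ft = 15 − 2 × (7500/1000) = 0°C.
ISA deviation = -34 − 0 = -34°C.
Density altitude = 7500 + 120 × (-34) = 3420 ft.

3420 ft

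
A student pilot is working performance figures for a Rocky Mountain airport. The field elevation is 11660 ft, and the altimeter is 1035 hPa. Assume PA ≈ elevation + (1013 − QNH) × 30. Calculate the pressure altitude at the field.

11000 ft

Pressure correction = (1013 − 1035) × 30 = -660 ft.
Pressure altitude = 11660 + (-660) = 11000 ft.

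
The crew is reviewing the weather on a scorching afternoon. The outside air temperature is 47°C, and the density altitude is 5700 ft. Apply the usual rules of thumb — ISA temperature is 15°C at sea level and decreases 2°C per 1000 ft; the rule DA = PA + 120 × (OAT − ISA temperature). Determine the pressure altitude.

1500 ft

DA = PA + 120 × (OAT − (15 − 2·PA/1000)) = PA + 120·OAT − 1800 + 0.24·PA = 1.24·PA + 120·OAT − 1800.
So 1.24·PA = 5700 − 120 × 47 + 1800 = 1860.
PA = 1860 / 1.24 = 1500 ft.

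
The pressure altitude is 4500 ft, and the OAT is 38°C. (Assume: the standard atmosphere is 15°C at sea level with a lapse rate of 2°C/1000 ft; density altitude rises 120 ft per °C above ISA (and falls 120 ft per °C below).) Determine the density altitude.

8340 ft

ISA temperature at 4500 ft = 15 − 2 × (4500/1000) = 6°C.
ISA deviation = 38 − 6 = +32°C.
Density altitude = 4500 + 120 × (32) = 4500 + (+3840) = 8340 ft.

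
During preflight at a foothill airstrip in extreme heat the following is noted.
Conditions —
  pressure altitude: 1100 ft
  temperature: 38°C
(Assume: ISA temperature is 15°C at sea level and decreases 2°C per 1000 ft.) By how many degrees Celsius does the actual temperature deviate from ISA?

ISA+25.2°C

ISA temperature at 1100 ft = 15 − 2 × (1100/1000) = 12.8°C.
Deviation = OAT − ISA = 38 − 12.8 = +25.2°C.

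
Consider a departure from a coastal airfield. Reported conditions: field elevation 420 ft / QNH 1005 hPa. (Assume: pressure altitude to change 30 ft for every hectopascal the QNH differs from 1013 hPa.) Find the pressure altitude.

Pressure correction = (1013 − 1005) × 30 = +240 ft.
Pressure altitude = 420 + (+240) = 660 ft.

660 ft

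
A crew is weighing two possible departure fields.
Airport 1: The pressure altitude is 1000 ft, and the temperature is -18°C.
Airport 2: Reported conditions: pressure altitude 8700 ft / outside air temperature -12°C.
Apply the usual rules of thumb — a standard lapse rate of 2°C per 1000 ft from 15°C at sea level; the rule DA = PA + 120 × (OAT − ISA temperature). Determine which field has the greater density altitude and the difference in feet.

Airport 2 by 10268 ft

Airport 1: ISA temp = 13°C, deviation -31°C, DA = 1000 + 120 × (-31) = -2720 ft.
Airport 2: ISA temp = -2.4°C, deviation -9.6°C, DA = 8700 + 120 × (-9.6) = 7548 ft.
Airport 2 is higher by 7548 − (-2720) = 10268 ft.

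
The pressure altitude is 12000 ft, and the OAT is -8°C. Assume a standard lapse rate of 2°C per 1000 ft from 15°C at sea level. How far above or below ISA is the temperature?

ISA temperature at 12000 ft = 15 − 2 × (12000/1000) = -9°C.
Deviation = OAT − ISA = -8 − (-9) = +1°C.

ISA+1°C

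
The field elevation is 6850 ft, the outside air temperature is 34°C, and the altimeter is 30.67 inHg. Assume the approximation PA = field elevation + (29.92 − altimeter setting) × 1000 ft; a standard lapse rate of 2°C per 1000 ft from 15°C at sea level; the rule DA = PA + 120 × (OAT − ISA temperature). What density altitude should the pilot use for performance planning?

9844 ft

Pressure altitude = 6850 + (29.92 − 30.67) × 1000 = 6850 + (-750) = 6100 ft.
ISA temperature at 6100 ft = 15 − 2 × (6100/1000) = 2.8°C.
ISA deviation = 34 − 2.8 = +31.2°C.
Density altitude = 6100 + 120 × (31.2) = 9844 ft.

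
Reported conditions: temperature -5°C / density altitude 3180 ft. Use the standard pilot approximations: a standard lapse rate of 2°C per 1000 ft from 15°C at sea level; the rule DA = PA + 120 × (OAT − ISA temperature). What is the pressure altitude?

4500 ft

DA = PA + 120 × (OAT − (15 − 2·PA/1000)) = PA + 120·OAT − 1800 + 0.24·PA = 1.24·PA + 120·OAT − 1800.
So 1.24·PA = 3180 − 120 × (-5) + 1800 = 5580.
PA = 5580 / 1.24 = 4500 ft.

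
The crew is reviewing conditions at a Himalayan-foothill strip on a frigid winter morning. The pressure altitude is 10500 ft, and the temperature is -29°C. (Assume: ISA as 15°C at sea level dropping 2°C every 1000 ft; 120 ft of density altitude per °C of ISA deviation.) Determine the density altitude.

7740 ft

ISA temperature at 10500 ft = 15 − 2 × (10500/1000) = -6°C.
ISA deviation = -29 − (-6) = -23°C.
Density altitude = 10500 + 120 × (-23) = 10500 + (-2760) = 7740 ft.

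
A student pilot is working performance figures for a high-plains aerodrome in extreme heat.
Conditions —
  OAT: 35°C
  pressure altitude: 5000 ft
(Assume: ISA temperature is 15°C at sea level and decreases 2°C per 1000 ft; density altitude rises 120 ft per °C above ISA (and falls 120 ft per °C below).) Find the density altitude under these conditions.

8600 ft

ISA temperature at 5000 ft = 15 − 2 × (5000/1000) = 5°C.
ISA deviation = 35 − 5 = +30°C.
Density altitude = 5000 + 120 × (30) = 5000 + (+3600) = 8600 ft.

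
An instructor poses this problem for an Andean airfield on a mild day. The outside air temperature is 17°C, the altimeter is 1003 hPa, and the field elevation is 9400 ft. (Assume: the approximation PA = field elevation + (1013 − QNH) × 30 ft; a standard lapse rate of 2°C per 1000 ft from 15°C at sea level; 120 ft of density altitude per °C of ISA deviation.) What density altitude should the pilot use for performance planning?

12268 ft

Pressure altitude = 9400 + (1013 − 1003) × 30 = 9400 + (+300) = 9700 ft.
ISA temperature at 9700 ft = 15 − 2 × (9700/1000) = -4.4°C.
ISA deviation = 17 − (-4.4) = +21.4°C.
Density altitude = 9700 + 120 × (21.4) = 12268 ft.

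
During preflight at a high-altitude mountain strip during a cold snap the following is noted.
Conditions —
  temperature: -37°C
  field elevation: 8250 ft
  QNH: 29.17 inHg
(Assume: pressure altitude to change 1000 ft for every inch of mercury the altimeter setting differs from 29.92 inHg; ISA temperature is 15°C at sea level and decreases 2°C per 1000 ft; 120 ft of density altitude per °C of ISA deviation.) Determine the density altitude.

Pressure altitude = 8250 + (29.92 − 29.17) × 1000 = 8250 + (+750) = 9000 ft.
ISA temperature at 9000 ft = 15 − 2 × (9000/1000) = -3°C.
ISA deviation = -37 − (-3) = -34°C.
Density altitude = 9000 + 120 × (-34) = 4920 ft.

4920 ft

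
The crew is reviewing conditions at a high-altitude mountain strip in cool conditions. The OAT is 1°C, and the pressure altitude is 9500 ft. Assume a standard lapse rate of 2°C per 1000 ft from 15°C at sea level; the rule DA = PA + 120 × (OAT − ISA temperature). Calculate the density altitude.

ISA temperature at 9500 ft = 15 − 2 × (9500/1000) = -4°C.
ISA deviation = 1 − (-4) = +5°C.
Density altitude = 9500 + 120 × (5) = 9500 + (+600) = 10100 ft.

10100 ft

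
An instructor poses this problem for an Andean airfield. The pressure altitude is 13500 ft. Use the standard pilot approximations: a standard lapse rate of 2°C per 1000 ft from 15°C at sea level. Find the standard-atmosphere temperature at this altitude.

ISA temperature = 15 − 2 × (13500/1000) = 15 − 27 = -12°C.

-12°C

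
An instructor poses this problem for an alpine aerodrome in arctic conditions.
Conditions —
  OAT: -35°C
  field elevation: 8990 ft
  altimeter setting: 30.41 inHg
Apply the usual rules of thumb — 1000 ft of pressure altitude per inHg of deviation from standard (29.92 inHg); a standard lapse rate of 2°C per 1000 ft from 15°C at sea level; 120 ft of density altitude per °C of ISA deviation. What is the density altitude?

Pressure altitude = 8990 + (29.92 − 30.41) × 1000 = 8990 + (-490) = 8500 ft.
ISA temperature at 8500 ft = 15 − 2 × (8500/1000) = -2°C.
ISA deviation = -35 − (-2) = -33°C.
Density altitude = 8500 + 120 × (-33) = 4540 ft.

4540 ft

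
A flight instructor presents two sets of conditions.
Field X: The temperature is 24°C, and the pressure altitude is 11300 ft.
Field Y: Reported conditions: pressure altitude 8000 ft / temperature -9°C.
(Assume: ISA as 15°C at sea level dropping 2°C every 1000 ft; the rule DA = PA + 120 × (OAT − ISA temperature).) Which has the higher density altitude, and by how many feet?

Field X: ISA temp = -7.6°C, deviation +31.6°C, DA = 11300 + 120 × 31.6 = 15092 ft.
Field Y: ISA temp = -1°C, deviation -8°C, DA = 8000 + 120 × (-8) = 7040 ft.
Field X is higher by 15092 − 7040 = 8052 ft.

Field X by 8052 ft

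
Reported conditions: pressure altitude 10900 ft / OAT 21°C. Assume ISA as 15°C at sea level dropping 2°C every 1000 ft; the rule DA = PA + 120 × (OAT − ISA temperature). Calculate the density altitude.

14236 ft

ISA temperature at 10900 ft = 15 − 2 × (10900/1000) = -6.8°C.
ISA deviation = 21 − (-6.8) = +27.8°C.
Density altitude = 10900 + 120 × (27.8) = 10900 + (+3336) = 14236 ft.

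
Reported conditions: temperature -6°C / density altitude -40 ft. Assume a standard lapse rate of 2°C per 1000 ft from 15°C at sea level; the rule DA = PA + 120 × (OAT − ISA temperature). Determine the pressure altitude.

2000 ft

DA = PA + 120 × (OAT − (15 − 2·PA/1000)) = PA + 120·OAT − 1800 + 0.24·PA = 1.24·PA + 120·OAT − 1800.
So 1.24·PA = -40 − 120 × (-6) + 1800 = 2480.
PA = 2480 / 1.24 = 2000 ft.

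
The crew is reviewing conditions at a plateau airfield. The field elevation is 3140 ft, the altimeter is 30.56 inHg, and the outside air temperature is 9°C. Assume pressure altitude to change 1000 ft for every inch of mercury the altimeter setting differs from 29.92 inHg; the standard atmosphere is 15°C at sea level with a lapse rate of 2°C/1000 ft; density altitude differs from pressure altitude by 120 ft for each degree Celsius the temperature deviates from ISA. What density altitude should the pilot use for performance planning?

Pressure altitude = 3140 + (29.92 − 30.56) × 1000 = 3140 + (-640) = 2500 ft.
ISA temperature at 2500 ft = 15 − 2 × (2500/1000) = 10°C.
ISA deviation = 9 − 10 = -1°C.
Density altitude = 2500 + 120 × (-1) = 2380 ft.

2380 ft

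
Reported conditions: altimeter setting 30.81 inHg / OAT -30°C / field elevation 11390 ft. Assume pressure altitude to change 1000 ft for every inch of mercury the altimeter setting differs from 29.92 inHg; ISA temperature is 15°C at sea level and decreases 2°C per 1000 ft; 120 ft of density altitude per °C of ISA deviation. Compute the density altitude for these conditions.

7620 ft

Pressure altitude = 11390 + (29.92 − 30.81) × 1000 = 11390 + (-890) = 10500 ft.
ISA temperature at 10500 ft = 15 − 2 × (10500/1000) = -6°C.
ISA deviation = -30 − (-6) = -24°C.
Density altitude = 10500 + 120 × (-24) = 7620 ft.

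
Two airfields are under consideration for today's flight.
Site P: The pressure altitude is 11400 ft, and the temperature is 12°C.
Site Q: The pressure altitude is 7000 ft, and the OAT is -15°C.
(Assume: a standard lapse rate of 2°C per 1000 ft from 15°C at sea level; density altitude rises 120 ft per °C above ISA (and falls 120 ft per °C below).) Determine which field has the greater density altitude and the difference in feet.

Site P by 8696 ft

Site P: ISA temp = -7.8°C, deviation +19.8°C, DA = 11400 + 120 × 19.8 = 13776 ft.
Site Q: ISA temp = 1°C, deviation -16°C, DA = 7000 + 120 × (-16) = 5080 ft.
Site P is higher by 13776 − 5080 = 8696 ft.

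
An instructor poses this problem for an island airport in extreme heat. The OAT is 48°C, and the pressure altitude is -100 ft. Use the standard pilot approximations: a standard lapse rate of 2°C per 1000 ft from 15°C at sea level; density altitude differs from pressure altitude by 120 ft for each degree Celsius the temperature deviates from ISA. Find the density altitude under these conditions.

3836 ft

ISA temperature at -100 ft = 15 − 2 × (-100/1000) = 15.2°C.
ISA deviation = 48 − 15.2 = +32.8°C.
Density altitude = -100 + 120 × (32.8) = -100 + (+3936) = 3836 ft.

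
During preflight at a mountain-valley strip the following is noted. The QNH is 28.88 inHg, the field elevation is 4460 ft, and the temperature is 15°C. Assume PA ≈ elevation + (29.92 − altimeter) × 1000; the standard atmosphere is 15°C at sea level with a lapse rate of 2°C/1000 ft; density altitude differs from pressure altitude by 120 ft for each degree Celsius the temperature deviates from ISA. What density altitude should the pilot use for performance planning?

6820 ft

Pressure altitude = 4460 + (29.92 − 28.88) × 1000 = 4460 + (+1040) = 5500 ft.
ISA temperature at 5500 ft = 15 − 2 × (5500/1000) = 4°C.
ISA deviation = 15 − 4 = +11°C.
Density altitude = 5500 + 120 × (11) = 6820 ft.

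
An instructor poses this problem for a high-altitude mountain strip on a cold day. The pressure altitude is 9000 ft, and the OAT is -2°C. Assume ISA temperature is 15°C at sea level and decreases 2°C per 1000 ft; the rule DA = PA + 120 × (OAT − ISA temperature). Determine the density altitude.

9120 ft

ISA temperature at 9000 ft = 15 − 2 × (9000/1000) = -3°C.
ISA deviation = -2 − (-3) = +1°C.
Density altitude = 9000 + 120 × (1) = 9000 + (+120) = 9120 ft.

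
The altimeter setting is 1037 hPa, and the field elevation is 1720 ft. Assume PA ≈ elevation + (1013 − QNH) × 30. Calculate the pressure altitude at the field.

Pressure correction = (1013 − 1037) × 30 = -720 ft.
Pressure altitude = 1720 + (-720) = 1000 ft.

1000 ft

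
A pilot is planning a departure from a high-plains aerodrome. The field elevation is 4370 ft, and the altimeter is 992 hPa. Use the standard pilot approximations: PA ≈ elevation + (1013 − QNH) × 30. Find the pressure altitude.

Pressure correction = (1013 − 992) × 30 = +630 ft.
Pressure altitude = 4370 + (+630) = 5000 ft.

5000 ft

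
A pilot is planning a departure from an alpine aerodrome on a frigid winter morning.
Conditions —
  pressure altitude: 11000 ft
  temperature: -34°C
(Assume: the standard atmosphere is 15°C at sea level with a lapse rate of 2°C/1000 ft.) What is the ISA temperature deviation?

ISA-27°C

ISA temperature at 11000 ft = 15 − 2 × (11000/1000) = -7°C.
Deviation = OAT − ISA = -34 − (-7) = -27°C.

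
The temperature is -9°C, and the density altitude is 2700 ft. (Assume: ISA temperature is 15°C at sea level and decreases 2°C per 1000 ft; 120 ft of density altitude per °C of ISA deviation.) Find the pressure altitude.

DA = PA + 120 × (OAT − (15 − 2·PA/1000)) = PA + 120·OAT − 1800 + 0.24·PA = 1.24·PA + 120·OAT − 1800.
So 1.24·PA = 2700 − 120 × (-9) + 1800 = 5580.
PA = 5580 / 1.24 = 4500 ft.

4500 ft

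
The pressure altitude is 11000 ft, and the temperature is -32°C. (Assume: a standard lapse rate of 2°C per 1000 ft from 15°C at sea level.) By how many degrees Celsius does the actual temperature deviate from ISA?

ISA-25°C

ISA temperature at 11000 ft = 15 − 2 × (11000/1000) = -7°C.
Deviation = OAT − ISA = -32 − (-7) = -25°C.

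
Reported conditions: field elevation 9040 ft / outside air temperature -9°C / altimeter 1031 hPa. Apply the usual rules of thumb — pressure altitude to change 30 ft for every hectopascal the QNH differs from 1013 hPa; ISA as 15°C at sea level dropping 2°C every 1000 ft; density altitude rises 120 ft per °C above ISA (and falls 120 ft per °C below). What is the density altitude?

7660 ft

Pressure altitude = 9040 + (1013 − 1031) × 30 = 9040 + (-540) = 8500 ft.
ISA temperature at 8500 ft = 15 − 2 × (8500/1000) = -2°C.
ISA deviation = -9 − (-2) = -7°C.
Density altitude = 8500 + 120 × (-7) = 7660 ft.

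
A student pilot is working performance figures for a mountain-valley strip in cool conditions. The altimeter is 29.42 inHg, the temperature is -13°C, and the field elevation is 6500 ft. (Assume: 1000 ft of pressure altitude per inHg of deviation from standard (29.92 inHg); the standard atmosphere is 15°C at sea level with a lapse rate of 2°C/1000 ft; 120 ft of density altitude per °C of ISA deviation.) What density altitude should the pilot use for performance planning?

Pressure altitude = 6500 + (29.92 − 29.42) × 1000 = 6500 + (+500) = 7000 ft.
ISA temperature at 7000 ft = 15 − 2 × (7000/1000) = 1°C.
ISA deviation = -13 − 1 = -14°C.
Density altitude = 7000 + 120 × (-14) = 5320 ft.

5320 ft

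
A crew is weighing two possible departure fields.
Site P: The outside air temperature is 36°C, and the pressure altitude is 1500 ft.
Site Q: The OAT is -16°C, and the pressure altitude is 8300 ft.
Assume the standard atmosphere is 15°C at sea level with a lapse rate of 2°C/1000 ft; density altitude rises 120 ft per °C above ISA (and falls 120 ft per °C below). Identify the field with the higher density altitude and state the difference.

Site Q by 2192 ft

Site P: ISA temp = 12°C, deviation +24°C, DA = 1500 + 120 × 24 = 4380 ft.
Site Q: ISA temp = -1.6°C, deviation -14.4°C, DA = 8300 + 120 × (-14.4) = 6572 ft.
Site Q is higher by 6572 − 4380 = 2192 ft.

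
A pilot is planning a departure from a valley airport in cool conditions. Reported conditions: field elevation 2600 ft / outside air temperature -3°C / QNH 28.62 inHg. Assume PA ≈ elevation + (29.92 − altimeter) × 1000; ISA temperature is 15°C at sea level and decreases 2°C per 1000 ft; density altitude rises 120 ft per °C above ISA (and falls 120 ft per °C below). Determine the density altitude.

Pressure altitude = 2600 + (29.92 − 28.62) × 1000 = 2600 + (+1300) = 3900 ft.
ISA temperature at 3900 ft = 15 − 2 × (3900/1000) = 7.2°C.
ISA deviation = -3 − 7.2 = -10.2°C.
Density altitude = 3900 + 120 × (-10.2) = 2676 ft.

2676 ft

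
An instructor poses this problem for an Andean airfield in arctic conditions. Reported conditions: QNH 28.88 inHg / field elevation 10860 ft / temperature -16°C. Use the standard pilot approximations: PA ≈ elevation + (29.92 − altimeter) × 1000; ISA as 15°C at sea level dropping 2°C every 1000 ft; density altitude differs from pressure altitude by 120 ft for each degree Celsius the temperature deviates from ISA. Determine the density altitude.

11036 ft

Pressure altitude = 10860 + (29.92 − 28.88) × 1000 = 10860 + (+1040) = 11900 ft.
ISA temperature at 11900 ft = 15 − 2 × (11900/1000) = -8.8°C.
ISA deviation = -16 − (-8.8) = -7.2°C.
Density altitude = 11900 + 120 × (-7.2) = 11036 ft.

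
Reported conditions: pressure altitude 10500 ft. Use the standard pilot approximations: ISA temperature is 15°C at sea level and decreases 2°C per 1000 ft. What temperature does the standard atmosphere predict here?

-6°C

ISA temperature = 15 − 2 × (10500/1000) = 15 − 21 = -6°C.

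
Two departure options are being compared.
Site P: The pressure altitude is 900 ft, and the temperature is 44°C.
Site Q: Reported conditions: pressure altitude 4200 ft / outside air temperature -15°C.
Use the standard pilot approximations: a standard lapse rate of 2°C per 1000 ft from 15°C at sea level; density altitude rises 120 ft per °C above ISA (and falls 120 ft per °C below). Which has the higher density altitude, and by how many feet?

Site P: ISA temp = 13.2°C, deviation +30.8°C, DA = 900 + 120 × 30.8 = 4596 ft.
Site Q: ISA temp = 6.6°C, deviation -21.6°C, DA = 4200 + 120 × (-21.6) = 1608 ft.
Site P is higher by 4596 − 1608 = 2988 ft.

Site P by 2988 ft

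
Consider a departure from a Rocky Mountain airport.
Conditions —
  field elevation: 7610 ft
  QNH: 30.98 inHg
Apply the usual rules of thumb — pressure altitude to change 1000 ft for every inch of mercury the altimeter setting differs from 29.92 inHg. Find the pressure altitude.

Pressure correction = (29.92 − 30.98) × 1000 = -1060 ft.
Pressure altitude = 7610 + (-1060) = 6550 ft.

6550 ft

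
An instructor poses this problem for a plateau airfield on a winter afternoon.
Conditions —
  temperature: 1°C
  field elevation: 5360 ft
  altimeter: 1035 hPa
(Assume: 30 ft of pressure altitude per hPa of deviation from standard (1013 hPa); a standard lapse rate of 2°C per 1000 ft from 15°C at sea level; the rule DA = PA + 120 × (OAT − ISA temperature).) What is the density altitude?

Pressure altitude = 5360 + (1013 − 1035) × 30 = 5360 + (-660) = 4700 ft.
ISA temperature at 4700 ft = 15 − 2 × (4700/1000) = 5.6°C.
ISA deviation = 1 − 5.6 = -4.6°C.
Density altitude = 4700 + 120 × (-4.6) = 4148 ft.

4148 ft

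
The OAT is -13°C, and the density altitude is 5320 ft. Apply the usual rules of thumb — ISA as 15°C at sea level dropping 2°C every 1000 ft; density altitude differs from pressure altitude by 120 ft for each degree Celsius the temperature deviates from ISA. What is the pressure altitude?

DA = PA + 120 × (OAT − (15 − 2·PA/1000)) = PA + 120·OAT − 1800 + 0.24·PA = 1.24·PA + 120·OAT − 1800.
So 1.24·PA = 5320 − 120 × (-13) + 1800 = 8680.
PA = 8680 / 1.24 = 7000 ft.

7000 ft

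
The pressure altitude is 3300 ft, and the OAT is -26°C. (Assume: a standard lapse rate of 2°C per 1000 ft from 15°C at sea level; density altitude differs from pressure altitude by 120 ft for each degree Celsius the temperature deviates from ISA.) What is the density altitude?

ISA temperature at 3300 ft = 15 − 2 × (3300/1000) = 8.4°C.
ISA deviation = -26 − 8.4 = -34.4°C.
Density altitude = 3300 + 120 × (-34.4) = 3300 + (-4128) = -828 ft.

-828 ft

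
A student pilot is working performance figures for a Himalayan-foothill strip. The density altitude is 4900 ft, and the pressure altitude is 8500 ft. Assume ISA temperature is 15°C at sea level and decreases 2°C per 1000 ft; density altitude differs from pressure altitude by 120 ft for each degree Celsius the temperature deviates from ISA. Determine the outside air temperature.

-32°C

Density altitude − pressure altitude = 4900 − 8500 = -3600 ft.
At 120 ft/°C that is an ISA deviation of -3600/120 = -30°C.
ISA temperature at 8500 ft = 15 − 2 × (8500/1000) = -2°C.
OAT = ISA + deviation = -2 + (-30) = -32°C.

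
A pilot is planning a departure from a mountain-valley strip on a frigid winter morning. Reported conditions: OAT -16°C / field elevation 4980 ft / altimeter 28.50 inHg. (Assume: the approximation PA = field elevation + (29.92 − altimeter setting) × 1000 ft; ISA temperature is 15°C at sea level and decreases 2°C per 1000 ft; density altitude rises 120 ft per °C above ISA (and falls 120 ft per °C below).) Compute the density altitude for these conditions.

4216 ft

Pressure altitude = 4980 + (29.92 − 28.50) × 1000 = 4980 + (+1420) = 6400 ft.
ISA temperature at 6400 ft = 15 − 2 × (6400/1000) = 2.2°C.
ISA deviation = -16 − 2.2 = -18.2°C.
Density altitude = 6400 + 120 × (-18.2) = 4216 ft.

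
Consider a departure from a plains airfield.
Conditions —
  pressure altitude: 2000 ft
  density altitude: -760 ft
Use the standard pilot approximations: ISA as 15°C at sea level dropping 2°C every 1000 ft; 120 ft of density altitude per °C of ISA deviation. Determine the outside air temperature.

-12°C

Density altitude − pressure altitude = -760 − 2000 = -2760 ft.
At 120 ft/°C that is an ISA deviation of -2760/120 = -23°C.
ISA temperature at 2000 ft = 15 − 2 × (2000/1000) = 11°C.
OAT = ISA + deviation = 11 + (-23) = -12°C.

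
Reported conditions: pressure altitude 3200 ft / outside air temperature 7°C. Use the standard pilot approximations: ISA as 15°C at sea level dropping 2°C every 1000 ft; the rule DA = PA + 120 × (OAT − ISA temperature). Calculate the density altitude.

ISA temperature at 3200 ft = 15 − 2 × (3200/1000) = 8.6°C.
ISA deviation = 7 − 8.6 = -1.6°C.
Density altitude = 3200 + 120 × (-1.6) = 3200 + (-192) = 3008 ft.

3008 ft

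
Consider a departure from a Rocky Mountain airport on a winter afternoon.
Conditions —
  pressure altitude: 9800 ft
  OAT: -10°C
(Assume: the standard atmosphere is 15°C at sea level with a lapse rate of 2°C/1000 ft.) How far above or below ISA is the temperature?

ISA-5.4°C

ISA temperature at 9800 ft = 15 − 2 × (9800/1000) = -4.6°C.
Deviation = OAT − ISA = -10 − (-4.6) = -5.4°C.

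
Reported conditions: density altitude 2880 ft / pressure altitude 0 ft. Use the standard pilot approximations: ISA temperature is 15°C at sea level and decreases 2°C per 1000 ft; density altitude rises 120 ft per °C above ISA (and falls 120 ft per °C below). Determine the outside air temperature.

39°C

Density altitude − pressure altitude = 2880 − 0 = +2880 ft.
At 120 ft/°C that is an ISA deviation of 2880/120 = +24°C.
ISA temperature at 0 ft = 15 − 2 × (0/1000) = 15°C.
OAT = ISA + deviation = 15 + (+24) = 39°C.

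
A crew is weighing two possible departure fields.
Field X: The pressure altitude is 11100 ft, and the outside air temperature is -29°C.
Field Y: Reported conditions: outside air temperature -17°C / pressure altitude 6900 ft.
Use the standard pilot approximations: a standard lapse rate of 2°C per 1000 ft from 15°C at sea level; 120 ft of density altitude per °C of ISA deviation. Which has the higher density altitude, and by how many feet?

Field X: ISA temp = -7.2°C, deviation -21.8°C, DA = 11100 + 120 × (-21.8) = 8484 ft.
Field Y: ISA temp = 1.2°C, deviation -18.2°C, DA = 6900 + 120 × (-18.2) = 4716 ft.
Field X is higher by 8484 − 4716 = 3768 ft.

Field X by 3768 ft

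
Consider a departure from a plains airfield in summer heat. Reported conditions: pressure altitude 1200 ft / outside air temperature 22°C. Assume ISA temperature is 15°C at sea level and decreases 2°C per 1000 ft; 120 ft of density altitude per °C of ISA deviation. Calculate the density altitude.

ISA temperature at 1200 ft = 15 − 2 × (1200/1000) = 12.6°C.
ISA deviation = 22 − 12.6 = +9.4°C.
Density altitude = 1200 + 120 × (9.4) = 1200 + (+1128) = 2328 ft.

2328 ft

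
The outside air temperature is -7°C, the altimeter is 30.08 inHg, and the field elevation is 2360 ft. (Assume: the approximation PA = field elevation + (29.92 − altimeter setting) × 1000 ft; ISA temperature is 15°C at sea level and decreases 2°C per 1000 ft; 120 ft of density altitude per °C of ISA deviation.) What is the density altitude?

88 ft

Pressure altitude = 2360 + (29.92 − 30.08) × 1000 = 2360 + (-160) = 2200 ft.
ISA temperature at 2200 ft = 15 − 2 × (2200/1000) = 10.6°C.
ISA deviation = -7 − 10.6 = -17.6°C.
Density altitude = 2200 + 120 × (-17.6) = 88 ft.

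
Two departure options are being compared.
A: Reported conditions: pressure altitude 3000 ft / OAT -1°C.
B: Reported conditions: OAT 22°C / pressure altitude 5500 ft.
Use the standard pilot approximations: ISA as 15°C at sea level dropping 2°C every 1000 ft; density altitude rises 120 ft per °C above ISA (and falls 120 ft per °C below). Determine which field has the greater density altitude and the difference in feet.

A: ISA temp = 9°C, deviation -10°C, DA = 3000 + 120 × (-10) = 1800 ft.
B: ISA temp = 4°C, deviation +18°C, DA = 5500 + 120 × 18 = 7660 ft.
B is higher by 7660 − 1800 = 5860 ft.

B by 5860 ft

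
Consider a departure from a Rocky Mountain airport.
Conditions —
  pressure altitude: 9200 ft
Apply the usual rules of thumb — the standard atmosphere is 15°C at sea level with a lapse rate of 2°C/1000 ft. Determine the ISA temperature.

ISA temperature = 15 − 2 × (9200/1000) = 15 − 18.4 = -3.4°C.

-3.4°C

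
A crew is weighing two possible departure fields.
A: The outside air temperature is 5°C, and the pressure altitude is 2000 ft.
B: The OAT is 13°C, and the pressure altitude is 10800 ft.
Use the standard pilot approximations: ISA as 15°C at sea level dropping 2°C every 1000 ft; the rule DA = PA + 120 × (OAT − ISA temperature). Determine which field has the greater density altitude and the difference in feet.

A: ISA temp = 11°C, deviation -6°C, DA = 2000 + 120 × (-6) = 1280 ft.
B: ISA temp = -6.6°C, deviation +19.6°C, DA = 10800 + 120 × 19.6 = 13152 ft.
B is higher by 13152 − 1280 = 11872 ft.

B by 11872 ft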